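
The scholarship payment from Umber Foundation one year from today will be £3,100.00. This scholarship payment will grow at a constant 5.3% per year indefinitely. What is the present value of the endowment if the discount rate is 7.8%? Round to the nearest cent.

Growing perpetuity: P = D₁ / (r − g) = £3,100.0000 / (0.078 − 0.053) = £124,000.00

£124000.00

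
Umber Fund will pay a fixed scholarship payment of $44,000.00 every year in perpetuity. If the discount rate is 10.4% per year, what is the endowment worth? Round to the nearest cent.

$423076.92

Level perpetuity: PV = C / r = $44,000.00 / 0.104 = $423,076.92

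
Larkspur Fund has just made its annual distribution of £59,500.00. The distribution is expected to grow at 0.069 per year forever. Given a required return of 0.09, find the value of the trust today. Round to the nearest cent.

£3028833.33

D₁ = D₀ × (1 + g) = £59,500.00 × 1.069 = £63,605.5000
Growing perpetuity: P = D₁ / (r − g) = £63,605.5000 / (0.09 − 0.069) = £3,028,833.33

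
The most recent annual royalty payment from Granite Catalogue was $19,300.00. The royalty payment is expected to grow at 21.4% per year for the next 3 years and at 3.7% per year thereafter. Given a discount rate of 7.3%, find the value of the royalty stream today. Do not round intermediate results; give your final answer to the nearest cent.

$879669.16

D_1 = 23430.20000
D_2 = 28444.26280
D_3 = 34531.33504
Terminal value at year 3: TV = D_3×(1+g_2)/(r−g_2) = 35808.99444/0.036 = 994694.28988
P_0 = D_1/(1+r)^1 + D_2/(1+r)^2 + D_3/(1+r)^3 + TV/(1+r)^3
    = 21836.16030 + 24705.59050 + 27952.08468 + 805175.32815 = 879669.16363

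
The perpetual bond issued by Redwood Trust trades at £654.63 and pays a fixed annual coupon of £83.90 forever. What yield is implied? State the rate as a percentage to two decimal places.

P = C/r ⇒ r = C/P = £83.90/£654.63 = 0.128164

12.82%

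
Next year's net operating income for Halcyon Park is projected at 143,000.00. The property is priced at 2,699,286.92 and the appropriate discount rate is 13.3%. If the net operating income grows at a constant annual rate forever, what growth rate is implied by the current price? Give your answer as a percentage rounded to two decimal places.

8.00%

P = D₁/(r−g) ⇒ g = r − D₁/P = 0.133 − 143,000.00/2,699,286.92 = 0.080023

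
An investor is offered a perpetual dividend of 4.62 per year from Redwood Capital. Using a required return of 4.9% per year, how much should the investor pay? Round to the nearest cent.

Level perpetuity: PV = C / r = 4.62 / 0.049 = 94.29

94.29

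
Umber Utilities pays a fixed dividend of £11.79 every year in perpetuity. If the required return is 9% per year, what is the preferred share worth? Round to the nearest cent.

£131.00

Level perpetuity: PV = C / r = £11.79 / 0.09 = £131.00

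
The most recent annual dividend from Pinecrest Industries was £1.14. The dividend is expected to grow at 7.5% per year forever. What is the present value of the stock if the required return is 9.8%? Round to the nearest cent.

£53.28

D₁ = D₀ × (1 + g) = £1.14 × 1.075 = £1.2255
Growing perpetuity: P = D₁ / (r − g) = £1.2255 / (0.098 − 0.075) = £53.28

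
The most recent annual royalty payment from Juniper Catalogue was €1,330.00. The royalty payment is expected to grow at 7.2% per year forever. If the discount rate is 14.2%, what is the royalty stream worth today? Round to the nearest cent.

€20368.00

D₁ = D₀ × (1 + g) = €1,330.00 × 1.072 = €1,425.7600
Growing perpetuity: P = D₁ / (r − g) = €1,425.7600 / (0.142 − 0.072) = €20,368.00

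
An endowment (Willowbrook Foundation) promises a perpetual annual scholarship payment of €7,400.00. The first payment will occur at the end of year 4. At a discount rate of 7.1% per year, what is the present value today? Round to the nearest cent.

Value at end of year 3: C / r = €7,400.00 / 0.071 = €104,225.3521
Discount to today: PV = €104,225.3521 / (1 + 0.071)^3 = €104,225.3521 / 1.228481 = €84,840.84

€84840.84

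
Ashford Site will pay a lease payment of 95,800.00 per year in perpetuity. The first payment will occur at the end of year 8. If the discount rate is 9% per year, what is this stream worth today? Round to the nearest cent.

Value at end of year 7: C / r = 95,800.00 / 0.09 = 1,064,444.4444
Discount to today: PV = 1,064,444.4444 / (1 + 0.09)^7 = 1,064,444.4444 / 1.828039 = 582,287.56

582287.56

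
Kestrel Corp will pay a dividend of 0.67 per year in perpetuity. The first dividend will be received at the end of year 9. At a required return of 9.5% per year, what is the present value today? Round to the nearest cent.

Value at end of year 8: C / r = 0.67 / 0.095 = 7.0526
Discount to today: PV = 7.0526 / (1 + 0.095)^8 = 7.0526 / 2.066869 = 3.41

3.41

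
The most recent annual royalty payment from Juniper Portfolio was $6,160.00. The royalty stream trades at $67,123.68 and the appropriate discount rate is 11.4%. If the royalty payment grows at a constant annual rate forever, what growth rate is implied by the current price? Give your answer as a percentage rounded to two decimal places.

2.04%

P = D₀(1+g)/(r−g) ⇒ P(r−g) = D₀(1+g) ⇒ g(P+D₀) = P·r − D₀
g = (P·r − D₀)/(P + D₀) = ($67,123.68×0.114 − $6,160.00) / ($67,123.68 + $6,160.00) = 0.020361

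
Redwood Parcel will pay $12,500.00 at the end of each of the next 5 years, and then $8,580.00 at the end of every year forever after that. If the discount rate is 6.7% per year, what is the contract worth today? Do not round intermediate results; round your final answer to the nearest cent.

PV of 5-year annuity: $12,500.00 × [1 − (1+0.067)^−5] / 0.067 = 51666.80277
Perpetuity value at year 5: $8,580.00 / 0.067 = 128059.70149
PV of perpetuity: 128059.70149 / (1+0.067)^5 = 92595.60807
Total PV = 51666.80277 + 92595.60807 = 144262.41084

$144262.41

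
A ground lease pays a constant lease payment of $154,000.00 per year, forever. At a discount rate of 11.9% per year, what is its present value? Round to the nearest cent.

$1294117.65

Level perpetuity: PV = C / r = $154,000.00 / 0.119 = $1,294,117.65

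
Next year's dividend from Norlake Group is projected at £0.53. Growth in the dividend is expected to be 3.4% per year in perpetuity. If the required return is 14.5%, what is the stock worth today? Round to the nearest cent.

Growing perpetuity: P = D₁ / (r − g) = £0.5300 / (0.145 − 0.034) = £4.77

£4.77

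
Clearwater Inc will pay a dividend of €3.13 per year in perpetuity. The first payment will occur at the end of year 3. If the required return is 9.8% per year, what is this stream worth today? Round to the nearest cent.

Value at end of year 2: C / r = €3.13 / 0.098 = €31.9388
Discount to today: PV = €31.9388 / (1 + 0.098)^2 = €31.9388 / 1.205604 = €26.49

€26.49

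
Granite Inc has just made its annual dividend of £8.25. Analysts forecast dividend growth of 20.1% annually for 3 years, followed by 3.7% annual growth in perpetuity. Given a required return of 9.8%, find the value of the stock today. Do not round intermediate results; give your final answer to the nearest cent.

£213.23

D_1 = 9.90825
D_2 = 11.89981
D_3 = 14.29167
Terminal value at year 3: TV = D_3×(1+g_2)/(r−g_2) = 14.82046/0.061 = 242.95839
P_0 = D_1/(1+r)^1 + D_2/(1+r)^2 + D_3/(1+r)^3 + TV/(1+r)^3
    = 9.02391 + 9.87041 + 10.79633 + 183.53753 = 213.22817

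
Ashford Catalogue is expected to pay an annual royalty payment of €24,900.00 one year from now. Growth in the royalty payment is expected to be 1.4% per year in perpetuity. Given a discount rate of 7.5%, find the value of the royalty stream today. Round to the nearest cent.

Growing perpetuity: P = D₁ / (r − g) = €24,900.0000 / (0.075 − 0.014) = €408,196.72

€408196.72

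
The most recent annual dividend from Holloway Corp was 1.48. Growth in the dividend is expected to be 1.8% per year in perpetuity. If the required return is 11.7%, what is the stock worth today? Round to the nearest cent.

15.22

D₁ = D₀ × (1 + g) = 1.48 × 1.018 = 1.5066
Growing perpetuity: P = D₁ / (r − g) = 1.5066 / (0.117 − 0.018) = 15.22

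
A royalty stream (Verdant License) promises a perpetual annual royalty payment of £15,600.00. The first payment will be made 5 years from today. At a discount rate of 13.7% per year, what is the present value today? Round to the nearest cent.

Value at end of year 4: C / r = £15,600.00 / 0.137 = £113,868.6131
Discount to today: PV = £113,868.6131 / (1 + 0.137)^4 = £113,868.6131 / 1.671252 = £68,133.73

£68133.73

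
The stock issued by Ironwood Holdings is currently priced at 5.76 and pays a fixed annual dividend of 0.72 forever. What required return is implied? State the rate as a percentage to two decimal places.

12.50%

P = C/r ⇒ r = C/P = 0.72/5.76 = 0.125000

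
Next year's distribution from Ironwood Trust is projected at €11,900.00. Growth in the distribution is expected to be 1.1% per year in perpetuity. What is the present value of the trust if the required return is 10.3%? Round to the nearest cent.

Growing perpetuity: P = D₁ / (r − g) = €11,900.0000 / (0.103 − 0.011) = €129,347.83

€129347.83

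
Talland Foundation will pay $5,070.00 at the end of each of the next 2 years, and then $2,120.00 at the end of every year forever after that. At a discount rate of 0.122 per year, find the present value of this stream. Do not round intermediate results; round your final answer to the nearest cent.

$22349.63

PV of 2-year annuity: $5,070.00 × [1 − (1+0.122)^−2] / 0.122 = 8546.09321
Perpetuity value at year 2: $2,120.00 / 0.122 = 17377.04918
PV of perpetuity: 17377.04918 / (1+0.122)^2 = 13803.53486
Total PV = 8546.09321 + 13803.53486 = 22349.62807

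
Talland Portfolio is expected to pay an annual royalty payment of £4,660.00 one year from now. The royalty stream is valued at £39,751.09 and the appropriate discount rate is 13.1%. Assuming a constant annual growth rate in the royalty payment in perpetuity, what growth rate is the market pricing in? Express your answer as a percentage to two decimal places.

P = D₁/(r−g) ⇒ g = r − D₁/P = 0.131 − £4,660.00/£39,751.09 = 0.013771

1.38%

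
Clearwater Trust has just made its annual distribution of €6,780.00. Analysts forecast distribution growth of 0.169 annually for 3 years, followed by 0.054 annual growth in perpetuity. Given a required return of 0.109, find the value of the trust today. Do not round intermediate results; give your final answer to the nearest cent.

€174800.98

D_1 = 7925.82000
D_2 = 9265.28358
D_3 = 10831.11651
Terminal value at year 3: TV = D_3×(1+g_2)/(r−g_2) = 11415.99680/0.055 = 207563.57811
P_0 = D_1/(1+r)^1 + D_2/(1+r)^2 + D_3/(1+r)^3 + TV/(1+r)^3
    = 7146.81695 + 7533.47973 + 7941.06204 + 152179.62525 = 174800.98397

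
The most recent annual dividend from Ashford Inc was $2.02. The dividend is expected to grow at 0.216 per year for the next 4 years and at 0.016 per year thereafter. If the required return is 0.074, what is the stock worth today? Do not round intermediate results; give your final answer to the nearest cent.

D_1 = 2.45632
D_2 = 2.98689
D_3 = 3.63205
D_4 = 4.41658
Terminal value at year 4: TV = D_4×(1+g_2)/(r−g_2) = 4.48724/0.058 = 77.36622
P_0 = D_1/(1+r)^1 + D_2/(1+r)^2 + D_3/(1+r)^3 + D_4/(1+r)^4 + TV/(1+r)^4
    = 2.28708 + 2.58946 + 2.93183 + 3.31947 + 58.14793 = 69.27577

$69.28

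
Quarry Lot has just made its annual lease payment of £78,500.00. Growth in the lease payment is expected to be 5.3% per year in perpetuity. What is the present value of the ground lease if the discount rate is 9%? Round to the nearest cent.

£2234067.57

D₁ = D₀ × (1 + g) = £78,500.00 × 1.053 = £82,660.5000
Growing perpetuity: P = D₁ / (r − g) = £82,660.5000 / (0.09 − 0.053) = £2,234,067.57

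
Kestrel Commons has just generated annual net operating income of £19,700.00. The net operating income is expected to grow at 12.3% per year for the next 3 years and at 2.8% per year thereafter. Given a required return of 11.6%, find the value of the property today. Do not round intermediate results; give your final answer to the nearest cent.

£294333.98

D_1 = 22123.10000
D_2 = 24844.24130
D_3 = 27900.08298
Terminal value at year 3: TV = D_3×(1+g_2)/(r−g_2) = 28681.28530/0.088 = 325923.69663
P_0 = D_1/(1+r)^1 + D_2/(1+r)^2 + D_3/(1+r)^3 + TV/(1+r)^3
    = 19823.56631 + 19947.90767 + 20073.02896 + 234489.47465 = 294333.97759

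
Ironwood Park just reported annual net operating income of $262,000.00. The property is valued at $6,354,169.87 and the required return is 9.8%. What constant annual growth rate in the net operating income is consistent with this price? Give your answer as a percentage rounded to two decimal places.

5.45%

P = D₀(1+g)/(r−g) ⇒ P(r−g) = D₀(1+g) ⇒ g(P+D₀) = P·r − D₀
g = (P·r − D₀)/(P + D₀) = ($6,354,169.87×0.098 − $262,000.00) / ($6,354,169.87 + $262,000.00) = 0.054519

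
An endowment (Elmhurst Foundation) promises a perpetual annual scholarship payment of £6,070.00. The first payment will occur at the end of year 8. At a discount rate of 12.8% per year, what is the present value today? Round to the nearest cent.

£20408.69

Value at end of year 7: C / r = £6,070.00 / 0.128 = £47,421.8750
Discount to today: PV = £47,421.8750 / (1 + 0.128)^7 = £47,421.8750 / 2.323612 = £20,408.69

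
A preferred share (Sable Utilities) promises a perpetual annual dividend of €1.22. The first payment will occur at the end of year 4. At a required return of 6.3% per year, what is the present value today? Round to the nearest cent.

Value at end of year 3: C / r = €1.22 / 0.063 = €19.3651
Discount to today: PV = €19.3651 / (1 + 0.063)^3 = €19.3651 / 1.201157 = €16.12

€16.12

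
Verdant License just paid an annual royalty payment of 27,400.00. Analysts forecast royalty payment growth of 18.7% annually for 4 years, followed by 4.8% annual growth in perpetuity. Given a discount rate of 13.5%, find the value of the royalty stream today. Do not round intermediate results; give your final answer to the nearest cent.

D_1 = 32523.80000
D_2 = 38605.75060
D_3 = 45825.02596
D_4 = 54394.30582
Terminal value at year 4: TV = D_4×(1+g_2)/(r−g_2) = 57005.23250/0.087 = 655232.55743
P_0 = D_1/(1+r)^1 + D_2/(1+r)^2 + D_3/(1+r)^3 + D_4/(1+r)^4 + TV/(1+r)^4
    = 28655.33040 + 29968.17373 + 31341.16495 + 32777.05973 + 394831.70799 = 517573.43679

517573.44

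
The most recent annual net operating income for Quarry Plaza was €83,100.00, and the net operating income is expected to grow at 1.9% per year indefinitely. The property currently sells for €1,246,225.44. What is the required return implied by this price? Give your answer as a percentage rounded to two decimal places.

D₁ = €83,100.00 × 1.019 = €84,678.9000
P = D₁/(r − g) ⇒ r = D₁/P + g = €84,678.9000/€1,246,225.44 + 0.019 = 0.067948 + 0.019 = 0.086948

8.69%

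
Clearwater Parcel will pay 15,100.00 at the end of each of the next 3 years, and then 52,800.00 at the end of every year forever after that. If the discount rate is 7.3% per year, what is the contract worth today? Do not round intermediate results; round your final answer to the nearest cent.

PV of 3-year annuity: 15,100.00 × [1 − (1+0.073)^−3] / 0.073 = 39410.97061
Perpetuity value at year 3: 52,800.00 / 0.073 = 723287.67123
PV of perpetuity: 723287.67123 / (1+0.073)^3 = 585479.77400
Total PV = 39410.97061 + 585479.77400 = 624890.74461

624890.74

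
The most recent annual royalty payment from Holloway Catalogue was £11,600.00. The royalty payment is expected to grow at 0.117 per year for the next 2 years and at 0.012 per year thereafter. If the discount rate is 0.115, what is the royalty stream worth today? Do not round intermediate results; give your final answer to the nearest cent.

£137644.51

D_1 = 12957.20000
D_2 = 14473.19240
Terminal value at year 2: TV = D_2×(1+g_2)/(r−g_2) = 14646.87071/0.103 = 142202.62824
P_0 = D_1/(1+r)^1 + D_2/(1+r)^2 + TV/(1+r)^2
    = 11620.80717 + 11641.65167 + 114382.05332 = 137644.51217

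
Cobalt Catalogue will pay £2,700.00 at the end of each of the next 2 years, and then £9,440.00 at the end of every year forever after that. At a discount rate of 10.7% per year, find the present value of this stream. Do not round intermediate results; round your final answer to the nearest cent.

PV of 2-year annuity: £2,700.00 × [1 − (1+0.107)^−2] / 0.107 = 4642.29846
Perpetuity value at year 2: £9,440.00 / 0.107 = 88224.29907
PV of perpetuity: 88224.29907 / (1+0.107)^2 = 71993.44817
Total PV = 4642.29846 + 71993.44817 = 76635.74662

£76635.75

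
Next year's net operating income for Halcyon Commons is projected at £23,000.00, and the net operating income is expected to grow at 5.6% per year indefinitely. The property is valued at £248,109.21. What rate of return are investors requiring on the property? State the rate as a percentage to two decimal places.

14.87%

P = D₁/(r − g) ⇒ r = D₁/P + g = £23,000.0000/£248,109.21 + 0.056 = 0.092701 + 0.056 = 0.148701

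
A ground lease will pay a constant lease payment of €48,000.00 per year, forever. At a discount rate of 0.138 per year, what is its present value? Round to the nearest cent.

€347826.09

Level perpetuity: PV = C / r = €48,000.00 / 0.138 = €347,826.09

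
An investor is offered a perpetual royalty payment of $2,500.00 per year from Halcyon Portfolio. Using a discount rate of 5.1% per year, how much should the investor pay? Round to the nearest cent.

Level perpetuity: PV = C / r = $2,500.00 / 0.051 = $49,019.61

$49019.61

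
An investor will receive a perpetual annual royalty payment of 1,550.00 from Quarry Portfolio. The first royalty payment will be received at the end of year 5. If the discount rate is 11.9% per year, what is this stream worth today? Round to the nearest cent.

8307.39

Value at end of year 4: C / r = 1,550.00 / 0.119 = 13,025.2101
Discount to today: PV = 13,025.2101 / (1 + 0.119)^4 = 13,025.2101 / 1.567907 = 8,307.39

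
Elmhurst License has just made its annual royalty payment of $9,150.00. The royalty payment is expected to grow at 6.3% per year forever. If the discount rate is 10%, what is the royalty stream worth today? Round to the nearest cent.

$262877.03

D₁ = D₀ × (1 + g) = $9,150.00 × 1.063 = $9,726.4500
Growing perpetuity: P = D₁ / (r − g) = $9,726.4500 / (0.1 − 0.063) = $262,877.03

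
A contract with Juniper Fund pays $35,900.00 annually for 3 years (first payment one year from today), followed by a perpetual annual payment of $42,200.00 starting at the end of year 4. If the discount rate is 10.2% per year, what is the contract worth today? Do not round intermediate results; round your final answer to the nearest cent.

$398113.32

PV of 3-year annuity: $35,900.00 × [1 − (1+0.102)^−3] / 0.102 = 88964.57232
Perpetuity value at year 3: $42,200.00 / 0.102 = 413725.49020
PV of perpetuity: 413725.49020 / (1+0.102)^3 = 309148.75059
Total PV = 88964.57232 + 309148.75059 = 398113.32291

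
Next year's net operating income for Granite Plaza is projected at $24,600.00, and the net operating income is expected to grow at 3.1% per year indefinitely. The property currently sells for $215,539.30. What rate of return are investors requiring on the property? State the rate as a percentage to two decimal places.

P = D₁/(r − g) ⇒ r = D₁/P + g = $24,600.0000/$215,539.30 + 0.031 = 0.114132 + 0.031 = 0.145132

14.51%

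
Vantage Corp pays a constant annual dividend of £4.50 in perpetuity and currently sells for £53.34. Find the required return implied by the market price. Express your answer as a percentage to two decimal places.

P = C/r ⇒ r = C/P = £4.50/£53.34 = 0.084364

8.44%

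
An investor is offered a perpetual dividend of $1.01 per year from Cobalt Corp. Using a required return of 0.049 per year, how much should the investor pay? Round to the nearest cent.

Level perpetuity: PV = C / r = $1.01 / 0.049 = $20.61

$20.61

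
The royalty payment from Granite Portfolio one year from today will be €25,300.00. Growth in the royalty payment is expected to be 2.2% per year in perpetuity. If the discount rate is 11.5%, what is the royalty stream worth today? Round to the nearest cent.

€272043.01

Growing perpetuity: P = D₁ / (r − g) = €25,300.0000 / (0.115 − 0.022) = €272,043.01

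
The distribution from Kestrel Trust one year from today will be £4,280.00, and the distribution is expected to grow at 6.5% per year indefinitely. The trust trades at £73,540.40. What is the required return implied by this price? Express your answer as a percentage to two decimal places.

12.32%

P = D₁/(r − g) ⇒ r = D₁/P + g = £4,280.0000/£73,540.40 + 0.065 = 0.058199 + 0.065 = 0.123199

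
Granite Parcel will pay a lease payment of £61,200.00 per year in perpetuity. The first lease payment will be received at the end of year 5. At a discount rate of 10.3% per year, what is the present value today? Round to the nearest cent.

£401432.15

Value at end of year 4: C / r = £61,200.00 / 0.103 = £594,174.7573
Discount to today: PV = £594,174.7573 / (1 + 0.103)^4 = £594,174.7573 / 1.480137 = £401,432.15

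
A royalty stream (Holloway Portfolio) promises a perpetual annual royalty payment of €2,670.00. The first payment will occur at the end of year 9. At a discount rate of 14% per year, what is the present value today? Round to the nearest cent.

€6685.66

Value at end of year 8: C / r = €2,670.00 / 0.14 = €19,071.4286
Discount to today: PV = €19,071.4286 / (1 + 0.14)^8 = €19,071.4286 / 2.852586 = €6,685.66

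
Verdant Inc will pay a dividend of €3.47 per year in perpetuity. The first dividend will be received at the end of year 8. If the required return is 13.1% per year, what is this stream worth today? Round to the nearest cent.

Value at end of year 7: C / r = €3.47 / 0.131 = €26.4885
Discount to today: PV = €26.4885 / (1 + 0.131)^7 = €26.4885 / 2.367218 = €11.19

€11.19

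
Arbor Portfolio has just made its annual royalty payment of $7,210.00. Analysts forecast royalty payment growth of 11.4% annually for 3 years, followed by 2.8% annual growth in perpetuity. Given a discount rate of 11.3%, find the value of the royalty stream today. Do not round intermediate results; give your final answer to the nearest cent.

$109102.73

D_1 = 8031.94000
D_2 = 8947.58116
D_3 = 9967.60541
Terminal value at year 3: TV = D_3×(1+g_2)/(r−g_2) = 10246.69836/0.085 = 120549.39252
P_0 = D_1/(1+r)^1 + D_2/(1+r)^2 + D_3/(1+r)^3 + TV/(1+r)^3
    = 7216.47799 + 7222.96180 + 7229.45143 + 87433.83610 = 109102.72731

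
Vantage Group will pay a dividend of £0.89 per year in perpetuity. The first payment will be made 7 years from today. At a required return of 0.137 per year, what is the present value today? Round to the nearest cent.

Value at end of year 6: C / r = £0.89 / 0.137 = £6.4964
Discount to today: PV = £6.4964 / (1 + 0.137)^6 = £6.4964 / 2.160542 = £3.01

£3.01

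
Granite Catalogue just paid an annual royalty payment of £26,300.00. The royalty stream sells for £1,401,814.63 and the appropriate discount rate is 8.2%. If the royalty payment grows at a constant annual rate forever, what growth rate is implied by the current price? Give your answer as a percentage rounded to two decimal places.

6.21%

P = D₀(1+g)/(r−g) ⇒ P(r−g) = D₀(1+g) ⇒ g(P+D₀) = P·r − D₀
g = (P·r − D₀)/(P + D₀) = (£1,401,814.63×0.082 − £26,300.00) / (£1,401,814.63 + £26,300.00) = 0.062074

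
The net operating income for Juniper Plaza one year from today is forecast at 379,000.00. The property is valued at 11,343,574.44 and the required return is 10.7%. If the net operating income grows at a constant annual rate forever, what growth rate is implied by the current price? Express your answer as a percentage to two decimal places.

P = D₁/(r−g) ⇒ g = r − D₁/P = 0.107 − 379,000.00/11,343,574.44 = 0.073589

7.36%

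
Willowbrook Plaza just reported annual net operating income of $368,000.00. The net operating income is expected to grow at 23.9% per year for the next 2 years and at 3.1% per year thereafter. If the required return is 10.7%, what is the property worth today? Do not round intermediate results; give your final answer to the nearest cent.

$7126621.02

D_1 = 455952.00000
D_2 = 564924.52800
Terminal value at year 2: TV = D_2×(1+g_2)/(r−g_2) = 582437.18837/0.076 = 7663647.21537
P_0 = D_1/(1+r)^1 + D_2/(1+r)^2 + TV/(1+r)^2
    = 411880.75881 + 460993.91162 + 6253746.35368 = 7126621.02410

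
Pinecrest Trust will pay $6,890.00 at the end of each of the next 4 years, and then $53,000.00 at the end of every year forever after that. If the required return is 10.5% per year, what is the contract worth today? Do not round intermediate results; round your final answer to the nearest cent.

PV of 4-year annuity: $6,890.00 × [1 − (1+0.105)^−4] / 0.105 = 21606.06394
Perpetuity value at year 4: $53,000.00 / 0.105 = 504761.90476
PV of perpetuity: 504761.90476 / (1+0.105)^4 = 338561.41290
Total PV = 21606.06394 + 338561.41290 = 360167.47685

$360167.48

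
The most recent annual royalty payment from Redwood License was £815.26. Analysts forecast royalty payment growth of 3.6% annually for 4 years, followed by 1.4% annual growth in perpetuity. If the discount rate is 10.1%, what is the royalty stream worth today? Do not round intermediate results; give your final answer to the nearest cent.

D_1 = 844.60936
D_2 = 875.01530
D_3 = 906.51585
D_4 = 939.15042
Terminal value at year 4: TV = D_4×(1+g_2)/(r−g_2) = 952.29852/0.087 = 10945.96005
P_0 = D_1/(1+r)^1 + D_2/(1+r)^2 + D_3/(1+r)^3 + D_4/(1+r)^4 + TV/(1+r)^4
    = 767.12930 + 721.84010 + 679.22466 + 639.12511 + 7449.11335 = 10256.43252

£10256.43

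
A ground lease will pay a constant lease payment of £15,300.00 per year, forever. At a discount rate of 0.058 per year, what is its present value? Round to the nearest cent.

£263793.10

Level perpetuity: PV = C / r = £15,300.00 / 0.058 = £263,793.10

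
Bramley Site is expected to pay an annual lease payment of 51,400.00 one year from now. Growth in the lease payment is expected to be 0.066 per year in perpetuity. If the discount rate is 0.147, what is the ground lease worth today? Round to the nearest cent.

634567.90

Growing perpetuity: P = D₁ / (r − g) = 51,400.0000 / (0.147 − 0.066) = 634,567.90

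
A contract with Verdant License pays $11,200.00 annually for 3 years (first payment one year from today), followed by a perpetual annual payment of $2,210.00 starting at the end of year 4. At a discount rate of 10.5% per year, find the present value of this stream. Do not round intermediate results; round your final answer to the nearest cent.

$43209.08

PV of 3-year annuity: $11,200.00 × [1 − (1+0.105)^−3] / 0.105 = 27609.38278
Perpetuity value at year 3: $2,210.00 / 0.105 = 21047.61905
PV of perpetuity: 21047.61905 / (1+0.105)^3 = 15599.69620
Total PV = 27609.38278 + 15599.69620 = 43209.07897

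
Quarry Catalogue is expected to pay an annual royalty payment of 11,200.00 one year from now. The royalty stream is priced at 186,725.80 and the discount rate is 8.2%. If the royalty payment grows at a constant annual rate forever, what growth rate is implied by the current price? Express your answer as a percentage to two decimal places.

2.20%

P = D₁/(r−g) ⇒ g = r − D₁/P = 0.082 − 11,200.00/186,725.80 = 0.022019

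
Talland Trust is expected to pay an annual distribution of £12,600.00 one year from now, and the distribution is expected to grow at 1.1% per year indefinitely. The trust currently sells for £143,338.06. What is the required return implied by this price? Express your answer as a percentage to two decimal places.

P = D₁/(r − g) ⇒ r = D₁/P + g = £12,600.0000/£143,338.06 + 0.011 = 0.087904 + 0.011 = 0.098904

9.89%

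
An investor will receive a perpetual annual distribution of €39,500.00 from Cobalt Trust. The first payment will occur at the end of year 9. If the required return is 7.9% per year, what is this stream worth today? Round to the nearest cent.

Value at end of year 8: C / r = €39,500.00 / 0.079 = €500,000.0000
Discount to today: PV = €500,000.0000 / (1 + 0.079)^8 = €500,000.0000 / 1.837264 = €272,143.80

€272143.80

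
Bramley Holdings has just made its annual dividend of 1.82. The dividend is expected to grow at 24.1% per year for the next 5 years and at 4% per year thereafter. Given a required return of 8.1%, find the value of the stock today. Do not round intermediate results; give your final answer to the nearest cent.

D_1 = 2.25862
D_2 = 2.80295
D_3 = 3.47846
D_4 = 4.31677
D_5 = 5.35711
Terminal value at year 5: TV = D_5×(1+g_2)/(r−g_2) = 5.57139/0.041 = 135.88758
P_0 = D_1/(1+r)^1 + D_2/(1+r)^2 + D_3/(1+r)^3 + D_4/(1+r)^4 + D_5/(1+r)^5 + TV/(1+r)^5
    = 2.08938 + 2.39863 + 2.75366 + 3.16123 + 3.62912 + 92.05583 = 106.08785

106.09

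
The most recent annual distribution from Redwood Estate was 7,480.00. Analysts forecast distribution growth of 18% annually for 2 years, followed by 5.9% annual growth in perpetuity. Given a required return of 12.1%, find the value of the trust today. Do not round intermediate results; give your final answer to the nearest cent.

D_1 = 8826.40000
D_2 = 10415.15200
Terminal value at year 2: TV = D_2×(1+g_2)/(r−g_2) = 11029.64597/0.062 = 177897.51561
P_0 = D_1/(1+r)^1 + D_2/(1+r)^2 + TV/(1+r)^2
    = 7873.68421 + 8288.08864 + 141565.90117 = 157727.67402

157727.67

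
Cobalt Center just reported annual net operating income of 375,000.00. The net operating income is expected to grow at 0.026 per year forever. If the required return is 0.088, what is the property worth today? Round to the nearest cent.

6205645.16

D₁ = D₀ × (1 + g) = 375,000.00 × 1.026 = 384,750.0000
Growing perpetuity: P = D₁ / (r − g) = 384,750.0000 / (0.088 − 0.026) = 6,205,645.16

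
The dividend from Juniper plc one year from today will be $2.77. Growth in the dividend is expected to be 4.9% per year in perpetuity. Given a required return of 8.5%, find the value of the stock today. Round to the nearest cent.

$76.94

Growing perpetuity: P = D₁ / (r − g) = $2.7700 / (0.085 − 0.049) = $76.94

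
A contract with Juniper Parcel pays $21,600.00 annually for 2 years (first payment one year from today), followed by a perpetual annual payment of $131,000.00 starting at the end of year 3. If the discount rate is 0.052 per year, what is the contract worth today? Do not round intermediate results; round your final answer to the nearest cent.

PV of 2-year annuity: $21,600.00 × [1 − (1+0.052)^−2] / 0.052 = 40049.73326
Perpetuity value at year 2: $131,000.00 / 0.052 = 2519230.76923
PV of perpetuity: 2519230.76923 / (1+0.052)^2 = 2276336.55361
Total PV = 40049.73326 + 2276336.55361 = 2316386.28688

$2316386.29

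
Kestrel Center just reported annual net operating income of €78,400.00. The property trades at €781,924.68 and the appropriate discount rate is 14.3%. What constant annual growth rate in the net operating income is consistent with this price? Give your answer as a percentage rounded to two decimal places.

3.88%

P = D₀(1+g)/(r−g) ⇒ P(r−g) = D₀(1+g) ⇒ g(P+D₀) = P·r − D₀
g = (P·r − D₀)/(P + D₀) = (€781,924.68×0.143 − €78,400.00) / (€781,924.68 + €78,400.00) = 0.038840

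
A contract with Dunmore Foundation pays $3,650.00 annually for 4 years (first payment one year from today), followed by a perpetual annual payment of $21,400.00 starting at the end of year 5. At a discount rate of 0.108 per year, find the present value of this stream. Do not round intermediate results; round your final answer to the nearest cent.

PV of 4-year annuity: $3,650.00 × [1 − (1+0.108)^−4] / 0.108 = 11372.45209
Perpetuity value at year 4: $21,400.00 / 0.108 = 198148.14815
PV of perpetuity: 198148.14815 / (1+0.108)^4 = 131471.30575
Total PV = 11372.45209 + 131471.30575 = 142843.75784

$142843.76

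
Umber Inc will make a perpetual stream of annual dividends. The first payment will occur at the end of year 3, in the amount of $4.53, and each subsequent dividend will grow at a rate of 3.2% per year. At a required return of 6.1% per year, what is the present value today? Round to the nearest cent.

Value at end of year 2: C₁ / (r − g) = $4.53 / (0.061 − 0.032) = $156.2069
Discount to today: PV = $156.2069 / (1 + 0.061)^2 = $156.2069 / 1.125721 = $138.76

$138.76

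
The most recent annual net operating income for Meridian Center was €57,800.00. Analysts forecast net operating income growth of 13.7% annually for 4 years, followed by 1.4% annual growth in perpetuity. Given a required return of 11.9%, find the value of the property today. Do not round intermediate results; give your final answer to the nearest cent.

D_1 = 65718.60000
D_2 = 74722.04820
D_3 = 84958.96880
D_4 = 96598.34753
Terminal value at year 4: TV = D_4×(1+g_2)/(r−g_2) = 97950.72439/0.105 = 932864.04186
P_0 = D_1/(1+r)^1 + D_2/(1+r)^2 + D_3/(1+r)^3 + D_4/(1+r)^4 + TV/(1+r)^4
    = 58729.75871 + 59674.47333 + 60634.38443 + 61609.73646 + 594974.02637 = 835622.37930

€835622.38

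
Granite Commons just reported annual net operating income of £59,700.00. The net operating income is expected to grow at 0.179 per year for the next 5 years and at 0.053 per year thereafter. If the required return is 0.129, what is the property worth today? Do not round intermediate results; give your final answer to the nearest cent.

D_1 = 70386.30000
D_2 = 82985.44770
D_3 = 97839.84284
D_4 = 115353.17471
D_5 = 136001.39298
Terminal value at year 5: TV = D_5×(1+g_2)/(r−g_2) = 143209.46681/0.076 = 1884335.08956
P_0 = D_1/(1+r)^1 + D_2/(1+r)^2 + D_3/(1+r)^3 + D_4/(1+r)^4 + D_5/(1+r)^5 + TV/(1+r)^5
    = 62343.93268 + 65104.95716 + 67988.25907 + 70999.25372 + 74143.59622 + 1027279.03709 = 1367859.03594

£1367859.04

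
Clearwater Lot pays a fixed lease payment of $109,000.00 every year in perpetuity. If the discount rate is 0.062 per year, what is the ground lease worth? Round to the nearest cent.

Level perpetuity: PV = C / r = $109,000.00 / 0.062 = $1,758,064.52

$1758064.52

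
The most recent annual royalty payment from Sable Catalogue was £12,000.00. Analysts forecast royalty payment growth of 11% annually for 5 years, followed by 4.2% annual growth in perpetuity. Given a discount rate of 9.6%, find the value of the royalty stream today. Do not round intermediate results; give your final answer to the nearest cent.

£309066.18

D_1 = 13320.00000
D_2 = 14785.20000
D_3 = 16411.57200
D_4 = 18216.84492
D_5 = 20220.69786
Terminal value at year 5: TV = D_5×(1+g_2)/(r−g_2) = 21069.96717/0.054 = 390184.57725
P_0 = D_1/(1+r)^1 + D_2/(1+r)^2 + D_3/(1+r)^3 + D_4/(1+r)^4 + D_5/(1+r)^5 + TV/(1+r)^5
    = 12153.28467 + 12308.52736 + 12465.75307 + 12624.98715 + 12786.25523 + 246727.36943 = 309066.17691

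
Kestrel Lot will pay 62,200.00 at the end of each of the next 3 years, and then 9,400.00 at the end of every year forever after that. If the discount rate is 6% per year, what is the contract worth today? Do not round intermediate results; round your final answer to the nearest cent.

297801.70

PV of 3-year annuity: 62,200.00 × [1 − (1+0.06)^−3] / 0.06 = 166261.34326
Perpetuity value at year 3: 9,400.00 / 0.06 = 156666.66667
PV of perpetuity: 156666.66667 / (1+0.06)^3 = 131540.35434
Total PV = 166261.34326 + 131540.35434 = 297801.69760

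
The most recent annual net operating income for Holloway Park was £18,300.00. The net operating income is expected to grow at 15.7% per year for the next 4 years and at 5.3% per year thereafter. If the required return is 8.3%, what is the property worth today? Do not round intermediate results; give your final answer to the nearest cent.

£923303.64

D_1 = 21173.10000
D_2 = 24497.27670
D_3 = 28343.34914
D_4 = 32793.25496
Terminal value at year 4: TV = D_4×(1+g_2)/(r−g_2) = 34531.29747/0.03 = 1151043.24900
P_0 = D_1/(1+r)^1 + D_2/(1+r)^2 + D_3/(1+r)^3 + D_4/(1+r)^4 + TV/(1+r)^4
    = 19550.41551 + 20886.27031 + 22313.40236 + 23838.04850 + 836715.50234 = 923303.63902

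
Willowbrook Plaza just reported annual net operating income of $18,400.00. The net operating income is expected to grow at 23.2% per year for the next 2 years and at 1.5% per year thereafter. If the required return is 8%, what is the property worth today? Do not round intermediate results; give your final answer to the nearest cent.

D_1 = 22668.80000
D_2 = 27927.96160
Terminal value at year 2: TV = D_2×(1+g_2)/(r−g_2) = 28346.88102/0.065 = 436105.86191
P_0 = D_1/(1+r)^1 + D_2/(1+r)^2 + TV/(1+r)^2
    = 20989.62963 + 23943.72565 + 373890.48517 = 418823.84046

$418823.84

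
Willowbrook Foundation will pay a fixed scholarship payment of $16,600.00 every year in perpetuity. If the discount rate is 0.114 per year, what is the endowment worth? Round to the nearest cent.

$145614.04

Level perpetuity: PV = C / r = $16,600.00 / 0.114 = $145,614.04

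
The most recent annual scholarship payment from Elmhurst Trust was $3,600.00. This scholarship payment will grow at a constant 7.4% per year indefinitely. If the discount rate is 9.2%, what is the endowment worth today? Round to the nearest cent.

D₁ = D₀ × (1 + g) = $3,600.00 × 1.074 = $3,866.4000
Growing perpetuity: P = D₁ / (r − g) = $3,866.4000 / (0.092 − 0.074) = $214,800.00

$214800.00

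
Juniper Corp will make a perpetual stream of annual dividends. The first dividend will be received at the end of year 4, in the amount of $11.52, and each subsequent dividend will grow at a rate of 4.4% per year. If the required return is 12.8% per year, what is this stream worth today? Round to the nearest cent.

Value at end of year 3: C₁ / (r − g) = $11.52 / (0.128 − 0.044) = $137.1429
Discount to today: PV = $137.1429 / (1 + 0.128)^3 = $137.1429 / 1.435249 = $95.55

$95.55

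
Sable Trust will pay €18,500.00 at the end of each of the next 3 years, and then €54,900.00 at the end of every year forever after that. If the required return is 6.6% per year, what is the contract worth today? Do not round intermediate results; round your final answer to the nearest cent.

PV of 3-year annuity: €18,500.00 × [1 − (1+0.066)^−3] / 0.066 = 48906.85368
Perpetuity value at year 3: €54,900.00 / 0.066 = 831818.18182
PV of perpetuity: 831818.18182 / (1+0.066)^3 = 686683.78900
Total PV = 48906.85368 + 686683.78900 = 735590.64268

€735590.64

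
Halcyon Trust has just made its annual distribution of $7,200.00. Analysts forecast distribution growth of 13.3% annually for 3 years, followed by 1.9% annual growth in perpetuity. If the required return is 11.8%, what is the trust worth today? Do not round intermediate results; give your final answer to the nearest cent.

D_1 = 8157.60000
D_2 = 9242.56080
D_3 = 10471.82139
Terminal value at year 3: TV = D_3×(1+g_2)/(r−g_2) = 10670.78599/0.099 = 107785.71710
P_0 = D_1/(1+r)^1 + D_2/(1+r)^2 + D_3/(1+r)^3 + TV/(1+r)^3
    = 7296.60107 + 7394.49823 + 7493.70885 + 77132.21529 = 99317.02344

$99317.02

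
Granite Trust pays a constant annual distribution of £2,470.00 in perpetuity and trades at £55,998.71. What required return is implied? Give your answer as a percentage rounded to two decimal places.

P = C/r ⇒ r = C/P = £2,470.00/£55,998.71 = 0.044108

4.41%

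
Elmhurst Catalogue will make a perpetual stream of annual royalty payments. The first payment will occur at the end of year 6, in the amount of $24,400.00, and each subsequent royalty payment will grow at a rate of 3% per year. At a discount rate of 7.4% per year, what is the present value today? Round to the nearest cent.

$388075.07

Value at end of year 5: C₁ / (r − g) = $24,400.00 / (0.074 − 0.03) = $554,545.4545
Discount to today: PV = $554,545.4545 / (1 + 0.074)^5 = $554,545.4545 / 1.428964 = $388,075.07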